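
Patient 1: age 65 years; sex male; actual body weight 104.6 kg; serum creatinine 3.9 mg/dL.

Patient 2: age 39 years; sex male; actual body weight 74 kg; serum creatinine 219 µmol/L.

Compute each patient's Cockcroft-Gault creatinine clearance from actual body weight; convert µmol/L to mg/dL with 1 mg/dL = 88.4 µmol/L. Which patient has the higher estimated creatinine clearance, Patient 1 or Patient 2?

Patient 1: CrCl = (140 − 65) × 104.6 / (72 × 3.9) = 7845.0 / 280.80 ≈ 27.9 mL/min
Patient 2: SCr = 219 / 88.4 = 2.477 mg/dL
Patient 2: CrCl = (140 − 39) × 74 / (72 × 2.477) = 7474.0 / 178.34 ≈ 41.9 mL/min
27.9 vs 41.9 mL/min → Patient 2 is higher.

Patient 2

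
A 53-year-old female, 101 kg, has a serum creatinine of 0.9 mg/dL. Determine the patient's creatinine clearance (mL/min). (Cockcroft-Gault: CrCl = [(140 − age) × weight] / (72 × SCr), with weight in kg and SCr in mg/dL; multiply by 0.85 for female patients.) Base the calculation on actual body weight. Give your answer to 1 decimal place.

115.3 mL/min

CrCl = (140 − 53) × 101 / (72 × 0.9) × 0.85 = 8787.0 / 64.80 × 0.85 ≈ 115.3 mL/min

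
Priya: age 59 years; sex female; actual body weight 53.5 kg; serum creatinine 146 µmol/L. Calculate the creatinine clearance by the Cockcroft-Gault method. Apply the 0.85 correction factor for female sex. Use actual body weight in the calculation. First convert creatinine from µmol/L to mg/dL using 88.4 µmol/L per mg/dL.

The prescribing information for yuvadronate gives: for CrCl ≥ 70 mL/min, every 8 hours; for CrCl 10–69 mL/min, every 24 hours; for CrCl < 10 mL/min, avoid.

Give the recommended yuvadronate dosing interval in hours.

every 24 hours

SCr = 146 / 88.4 = 1.652 mg/dL
CrCl = (140 − 59) × 53.5 / (72 × 1.652) × 0.85 = 4333.5 / 118.94 × 0.85 ≈ 31.0 mL/min
CrCl ≈ 31 mL/min → bracket 10–69 mL/min → every 24 hours.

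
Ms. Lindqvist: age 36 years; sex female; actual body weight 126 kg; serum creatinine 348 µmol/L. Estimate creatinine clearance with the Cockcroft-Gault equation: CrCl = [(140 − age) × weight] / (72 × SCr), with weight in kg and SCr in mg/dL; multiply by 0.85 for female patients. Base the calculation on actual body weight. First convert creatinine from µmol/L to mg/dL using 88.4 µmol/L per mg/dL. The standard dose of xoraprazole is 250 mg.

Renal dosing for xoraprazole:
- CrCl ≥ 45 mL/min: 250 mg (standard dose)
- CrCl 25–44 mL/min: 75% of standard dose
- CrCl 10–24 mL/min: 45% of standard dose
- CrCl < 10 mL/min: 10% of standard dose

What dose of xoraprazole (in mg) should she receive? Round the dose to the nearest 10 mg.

SCr = 348 / 88.4 = 3.937 mg/dL
CrCl = (140 − 36) × 126 / (72 × 3.937) × 0.85 = 13104.0 / 283.46 × 0.85 ≈ 39.3 mL/min
CrCl ≈ 39 mL/min → bracket 25–44 mL/min.
75% of 250 mg = 187.5 mg → 190 mg

190 mg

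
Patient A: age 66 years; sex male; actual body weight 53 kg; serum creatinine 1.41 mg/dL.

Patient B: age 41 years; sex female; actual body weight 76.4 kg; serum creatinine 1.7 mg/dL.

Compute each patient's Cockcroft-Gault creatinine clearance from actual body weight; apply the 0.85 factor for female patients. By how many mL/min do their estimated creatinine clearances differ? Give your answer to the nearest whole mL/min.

14 mL/min

Patient A: CrCl = (140 − 66) × 53 / (72 × 1.41) = 3922.0 / 101.52 ≈ 38.6 mL/min
Patient B: CrCl = (140 − 41) × 76.4 / (72 × 1.7) × 0.85 = 7563.6 / 122.40 × 0.85 ≈ 52.5 mL/min
|38.6 − 52.5| = 13.9 mL/min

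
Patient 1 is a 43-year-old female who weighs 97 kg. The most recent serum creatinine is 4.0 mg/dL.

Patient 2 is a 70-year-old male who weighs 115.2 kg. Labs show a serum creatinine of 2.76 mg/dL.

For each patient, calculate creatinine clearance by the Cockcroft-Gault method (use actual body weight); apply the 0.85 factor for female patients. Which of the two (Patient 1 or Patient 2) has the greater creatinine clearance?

Patient 2

Patient 1: CrCl = (140 − 43) × 97 / (72 × 4) × 0.85 = 9409.0 / 288.00 × 0.85 ≈ 27.8 mL/min
Patient 2: CrCl = (140 − 70) × 115.2 / (72 × 2.76) = 8064.0 / 198.72 ≈ 40.6 mL/min
27.8 vs 40.6 mL/min → Patient 2 is higher.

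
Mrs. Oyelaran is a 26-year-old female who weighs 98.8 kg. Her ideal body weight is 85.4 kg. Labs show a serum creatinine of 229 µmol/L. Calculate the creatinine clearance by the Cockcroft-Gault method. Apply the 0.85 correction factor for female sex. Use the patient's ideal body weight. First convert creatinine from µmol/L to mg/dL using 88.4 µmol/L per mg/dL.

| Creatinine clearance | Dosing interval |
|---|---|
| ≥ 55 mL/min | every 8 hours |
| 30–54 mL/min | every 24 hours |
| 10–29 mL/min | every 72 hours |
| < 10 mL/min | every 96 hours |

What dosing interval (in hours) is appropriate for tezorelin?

SCr = 229 / 88.4 = 2.59 mg/dL
CrCl = (140 − 26) × 85.4 / (72 × 2.59) × 0.85 = 9735.6 / 186.48 × 0.85 ≈ 44.4 mL/min
CrCl ≈ 44 mL/min → bracket 30–54 mL/min → every 24 hours.

every 24 hours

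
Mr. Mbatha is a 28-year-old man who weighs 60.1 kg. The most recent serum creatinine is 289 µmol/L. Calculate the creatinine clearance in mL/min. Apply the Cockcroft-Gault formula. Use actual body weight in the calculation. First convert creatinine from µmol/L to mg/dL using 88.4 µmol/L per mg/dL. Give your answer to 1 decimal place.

SCr = 289 / 88.4 = 3.269 mg/dL
CrCl = (140 − 28) × 60.1 / (72 × 3.269) = 6731.2 / 235.37 ≈ 28.6 mL/min

28.6 mL/min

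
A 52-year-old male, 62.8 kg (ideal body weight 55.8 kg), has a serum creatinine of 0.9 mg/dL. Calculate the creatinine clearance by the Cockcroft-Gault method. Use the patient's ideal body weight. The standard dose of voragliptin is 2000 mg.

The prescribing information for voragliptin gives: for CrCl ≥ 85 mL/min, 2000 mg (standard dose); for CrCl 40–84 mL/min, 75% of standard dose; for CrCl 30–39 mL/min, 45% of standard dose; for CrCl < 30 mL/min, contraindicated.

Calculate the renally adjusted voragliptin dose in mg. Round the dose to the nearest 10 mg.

1500 mg

CrCl = (140 − 52) × 55.8 / (72 × 0.9) = 4910.4 / 64.80 ≈ 75.8 mL/min
CrCl ≈ 76 mL/min → bracket 40–84 mL/min.
75% of 2000 mg = 1500 mg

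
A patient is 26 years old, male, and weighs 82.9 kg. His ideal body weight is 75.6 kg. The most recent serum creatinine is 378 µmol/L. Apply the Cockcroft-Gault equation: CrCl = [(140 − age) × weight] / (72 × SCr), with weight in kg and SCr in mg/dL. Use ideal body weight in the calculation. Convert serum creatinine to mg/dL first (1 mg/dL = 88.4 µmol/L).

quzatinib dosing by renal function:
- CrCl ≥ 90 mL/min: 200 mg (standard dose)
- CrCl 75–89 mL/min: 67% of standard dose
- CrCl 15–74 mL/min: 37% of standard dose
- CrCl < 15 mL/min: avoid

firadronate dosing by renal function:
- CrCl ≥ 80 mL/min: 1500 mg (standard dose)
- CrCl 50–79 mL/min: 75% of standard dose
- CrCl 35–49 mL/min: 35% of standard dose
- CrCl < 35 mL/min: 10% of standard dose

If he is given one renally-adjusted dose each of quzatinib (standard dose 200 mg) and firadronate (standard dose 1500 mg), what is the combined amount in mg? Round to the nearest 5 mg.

225 mg

SCr = 378 / 88.4 = 4.276 mg/dL
CrCl = (140 − 26) × 75.6 / (72 × 4.276) = 8618.4 / 307.87 ≈ 28.0 mL/min
CrCl ≈ 28 mL/min.
quzatinib: 15–74 mL/min → 37% of 200 mg = 74 mg.
firadronate: < 35 mL/min → 10% of 1500 mg = 150 mg.
Total = 74 + 150 = 224 mg.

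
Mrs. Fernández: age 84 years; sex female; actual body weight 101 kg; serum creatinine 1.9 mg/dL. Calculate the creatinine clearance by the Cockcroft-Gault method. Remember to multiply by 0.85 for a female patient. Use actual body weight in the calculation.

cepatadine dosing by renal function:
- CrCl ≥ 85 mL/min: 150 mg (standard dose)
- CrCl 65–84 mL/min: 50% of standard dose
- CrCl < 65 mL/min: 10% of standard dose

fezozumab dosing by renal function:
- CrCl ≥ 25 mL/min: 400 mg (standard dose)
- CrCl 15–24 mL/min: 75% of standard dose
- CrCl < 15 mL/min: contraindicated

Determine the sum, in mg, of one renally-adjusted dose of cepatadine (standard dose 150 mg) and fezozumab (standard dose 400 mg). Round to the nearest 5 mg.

CrCl = (140 − 84) × 101 / (72 × 1.9) × 0.85 = 5656.0 / 136.80 × 0.85 ≈ 35.1 mL/min
CrCl ≈ 35 mL/min.
cepatadine: < 65 mL/min → 10% of 150 mg = 15 mg.
fezozumab: ≥ 25 mL/min → 100% of 400 mg = 400 mg.
Total = 15 + 400 = 415 mg.

415 mg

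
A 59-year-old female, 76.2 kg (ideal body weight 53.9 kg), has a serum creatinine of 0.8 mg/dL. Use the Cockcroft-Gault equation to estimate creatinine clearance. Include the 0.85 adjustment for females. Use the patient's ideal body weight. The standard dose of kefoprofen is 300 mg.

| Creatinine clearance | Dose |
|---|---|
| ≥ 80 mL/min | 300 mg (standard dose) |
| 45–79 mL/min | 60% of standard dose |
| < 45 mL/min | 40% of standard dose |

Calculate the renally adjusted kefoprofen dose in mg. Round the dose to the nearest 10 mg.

180 mg

CrCl = (140 − 59) × 53.9 / (72 × 0.8) × 0.85 = 4365.9 / 57.60 × 0.85 ≈ 64.4 mL/min
CrCl ≈ 64 mL/min → bracket 45–79 mL/min.
60% of 300 mg = 180 mg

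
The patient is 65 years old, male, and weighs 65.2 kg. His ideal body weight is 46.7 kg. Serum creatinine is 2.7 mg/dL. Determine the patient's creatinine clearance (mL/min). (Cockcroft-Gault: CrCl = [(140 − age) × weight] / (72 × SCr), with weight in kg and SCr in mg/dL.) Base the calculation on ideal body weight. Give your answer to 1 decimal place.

18.0 mL/min

CrCl = (140 − 65) × 46.7 / (72 × 2.7) = 3502.5 / 194.40 ≈ 18.0 mL/min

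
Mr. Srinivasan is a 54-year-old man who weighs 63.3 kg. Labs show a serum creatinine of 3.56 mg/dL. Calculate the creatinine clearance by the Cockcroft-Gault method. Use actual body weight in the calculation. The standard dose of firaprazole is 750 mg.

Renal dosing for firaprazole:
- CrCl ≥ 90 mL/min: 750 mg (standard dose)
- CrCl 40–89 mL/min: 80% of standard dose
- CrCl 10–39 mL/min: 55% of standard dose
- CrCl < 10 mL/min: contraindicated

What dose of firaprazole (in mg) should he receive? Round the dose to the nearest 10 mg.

CrCl = (140 − 54) × 63.3 / (72 × 3.56) = 5443.8 / 256.32 ≈ 21.2 mL/min
CrCl ≈ 21 mL/min → bracket 10–39 mL/min.
55% of 750 mg = 412.5 mg → 410 mg

410 mg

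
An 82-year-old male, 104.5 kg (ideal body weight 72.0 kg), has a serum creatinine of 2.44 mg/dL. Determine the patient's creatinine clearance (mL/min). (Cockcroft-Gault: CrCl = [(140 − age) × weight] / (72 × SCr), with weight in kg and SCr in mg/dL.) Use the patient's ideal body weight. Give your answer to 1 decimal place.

23.8 mL/min

CrCl = (140 − 82) × 72 / (72 × 2.44) = 4176.0 / 175.68 ≈ 23.8 mL/min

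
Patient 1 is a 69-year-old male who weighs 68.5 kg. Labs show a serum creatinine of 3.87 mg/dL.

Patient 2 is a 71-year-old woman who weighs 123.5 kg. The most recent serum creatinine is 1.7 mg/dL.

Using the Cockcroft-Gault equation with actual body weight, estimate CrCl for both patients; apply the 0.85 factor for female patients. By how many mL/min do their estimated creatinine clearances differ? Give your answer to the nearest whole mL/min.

42 mL/min

Patient 1: CrCl = (140 − 69) × 68.5 / (72 × 3.87) = 4863.5 / 278.64 ≈ 17.5 mL/min
Patient 2: CrCl = (140 − 71) × 123.5 / (72 × 1.7) × 0.85 = 8521.5 / 122.40 × 0.85 ≈ 59.2 mL/min
|17.5 − 59.2| = 41.7 mL/min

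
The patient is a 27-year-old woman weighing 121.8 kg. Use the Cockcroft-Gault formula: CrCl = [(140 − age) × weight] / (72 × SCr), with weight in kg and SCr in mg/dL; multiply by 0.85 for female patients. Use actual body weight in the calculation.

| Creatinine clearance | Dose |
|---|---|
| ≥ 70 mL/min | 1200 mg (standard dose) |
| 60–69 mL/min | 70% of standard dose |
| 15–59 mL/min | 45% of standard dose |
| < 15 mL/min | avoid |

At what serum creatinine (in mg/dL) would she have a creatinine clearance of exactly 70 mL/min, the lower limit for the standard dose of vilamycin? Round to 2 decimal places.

Standard dose requires CrCl ≥ 70 mL/min.
Set (140 − 27) × 121.8 × 0.85 / (72 × SCr) = 70
SCr = (140 − 27) × 121.8 × 0.85 / (72 × 70) = 2.321 mg/dL

2.32 mg/dL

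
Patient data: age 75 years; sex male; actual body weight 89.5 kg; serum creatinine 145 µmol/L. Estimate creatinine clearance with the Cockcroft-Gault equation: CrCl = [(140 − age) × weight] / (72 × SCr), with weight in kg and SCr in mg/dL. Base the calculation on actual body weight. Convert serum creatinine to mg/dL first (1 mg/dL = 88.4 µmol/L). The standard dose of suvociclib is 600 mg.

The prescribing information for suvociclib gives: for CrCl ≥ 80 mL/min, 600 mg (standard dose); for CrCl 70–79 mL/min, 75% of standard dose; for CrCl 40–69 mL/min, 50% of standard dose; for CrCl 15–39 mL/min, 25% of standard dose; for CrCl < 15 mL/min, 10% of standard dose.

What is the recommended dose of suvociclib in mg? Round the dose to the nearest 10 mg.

SCr = 145 / 88.4 = 1.64 mg/dL
CrCl = (140 − 75) × 89.5 / (72 × 1.64) = 5817.5 / 118.08 ≈ 49.3 mL/min
CrCl ≈ 49 mL/min → bracket 40–69 mL/min.
50% of 600 mg = 300 mg

300 mg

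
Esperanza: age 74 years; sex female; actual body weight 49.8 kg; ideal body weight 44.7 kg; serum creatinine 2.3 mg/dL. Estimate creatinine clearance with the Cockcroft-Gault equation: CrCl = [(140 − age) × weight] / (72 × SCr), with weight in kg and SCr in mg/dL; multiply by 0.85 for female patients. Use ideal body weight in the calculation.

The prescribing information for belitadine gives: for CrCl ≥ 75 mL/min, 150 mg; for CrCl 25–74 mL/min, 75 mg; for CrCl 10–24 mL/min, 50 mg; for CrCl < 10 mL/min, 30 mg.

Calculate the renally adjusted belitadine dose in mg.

CrCl = (140 − 74) × 44.7 / (72 × 2.3) × 0.85 = 2950.2 / 165.60 × 0.85 ≈ 15.1 mL/min
CrCl ≈ 15 mL/min → bracket 10–24 mL/min.
Dose for this bracket: 50 mg.

50 mg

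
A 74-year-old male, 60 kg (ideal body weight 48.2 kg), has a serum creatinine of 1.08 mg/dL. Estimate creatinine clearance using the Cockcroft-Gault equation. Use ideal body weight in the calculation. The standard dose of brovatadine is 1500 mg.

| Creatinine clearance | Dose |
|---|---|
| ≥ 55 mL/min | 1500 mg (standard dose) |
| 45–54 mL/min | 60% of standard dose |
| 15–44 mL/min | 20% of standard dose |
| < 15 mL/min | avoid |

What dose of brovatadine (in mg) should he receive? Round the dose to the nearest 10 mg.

300 mg

CrCl = (140 − 74) × 48.2 / (72 × 1.08) = 3181.2 / 77.76 ≈ 40.9 mL/min
CrCl ≈ 41 mL/min → bracket 15–44 mL/min.
20% of 1500 mg = 300 mg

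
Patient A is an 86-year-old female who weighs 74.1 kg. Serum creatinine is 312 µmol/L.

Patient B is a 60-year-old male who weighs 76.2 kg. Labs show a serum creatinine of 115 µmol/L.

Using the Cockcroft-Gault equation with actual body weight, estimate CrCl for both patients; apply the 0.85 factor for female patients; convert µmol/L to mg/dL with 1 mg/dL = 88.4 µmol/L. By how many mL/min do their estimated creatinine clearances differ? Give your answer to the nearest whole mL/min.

Patient A: SCr = 312 / 88.4 = 3.529 mg/dL
Patient A: CrCl = (140 − 86) × 74.1 / (72 × 3.529) × 0.85 = 4001.4 / 254.09 × 0.85 ≈ 13.4 mL/min
Patient B: SCr = 115 / 88.4 = 1.301 mg/dL
Patient B: CrCl = (140 − 60) × 76.2 / (72 × 1.301) = 6096.0 / 93.67 ≈ 65.1 mL/min
|13.4 − 65.1| = 51.7 mL/min

52 mL/min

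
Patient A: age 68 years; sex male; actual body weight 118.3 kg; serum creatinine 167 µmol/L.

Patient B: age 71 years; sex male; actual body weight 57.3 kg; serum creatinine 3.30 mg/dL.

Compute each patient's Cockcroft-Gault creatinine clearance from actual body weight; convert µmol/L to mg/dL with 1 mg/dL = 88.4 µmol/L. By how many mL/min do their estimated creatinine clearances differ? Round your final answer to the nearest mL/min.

46 mL/min

Patient A: SCr = 167 / 88.4 = 1.889 mg/dL
Patient A: CrCl = (140 − 68) × 118.3 / (72 × 1.889) = 8517.6 / 136.01 ≈ 62.6 mL/min
Patient B: CrCl = (140 − 71) × 57.3 / (72 × 3.3) = 3953.7 / 237.60 ≈ 16.6 mL/min
|62.6 − 16.6| = 46.0 mL/min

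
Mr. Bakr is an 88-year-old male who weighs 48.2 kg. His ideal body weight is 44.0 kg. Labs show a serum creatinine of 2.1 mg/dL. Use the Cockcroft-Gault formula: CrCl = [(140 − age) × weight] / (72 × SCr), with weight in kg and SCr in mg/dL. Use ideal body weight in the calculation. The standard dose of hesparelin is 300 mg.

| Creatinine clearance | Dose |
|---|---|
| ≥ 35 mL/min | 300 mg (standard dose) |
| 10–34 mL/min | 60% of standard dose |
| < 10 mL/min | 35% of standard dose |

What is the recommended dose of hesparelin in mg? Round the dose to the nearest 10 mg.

180 mg

CrCl = (140 − 88) × 44 / (72 × 2.1) = 2288.0 / 151.20 ≈ 15.1 mL/min
CrCl ≈ 15 mL/min → bracket 10–34 mL/min.
60% of 300 mg = 180 mg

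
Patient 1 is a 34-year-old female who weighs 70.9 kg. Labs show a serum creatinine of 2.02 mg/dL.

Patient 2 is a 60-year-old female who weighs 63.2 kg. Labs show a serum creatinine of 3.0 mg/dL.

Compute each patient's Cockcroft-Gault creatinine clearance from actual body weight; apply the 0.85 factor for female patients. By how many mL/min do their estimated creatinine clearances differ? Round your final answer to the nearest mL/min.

Patient 1: CrCl = (140 − 34) × 70.9 / (72 × 2.02) × 0.85 = 7515.4 / 145.44 × 0.85 ≈ 43.9 mL/min
Patient 2: CrCl = (140 − 60) × 63.2 / (72 × 3) × 0.85 = 5056.0 / 216.00 × 0.85 ≈ 19.9 mL/min
|43.9 − 19.9| = 24.0 mL/min

24 mL/min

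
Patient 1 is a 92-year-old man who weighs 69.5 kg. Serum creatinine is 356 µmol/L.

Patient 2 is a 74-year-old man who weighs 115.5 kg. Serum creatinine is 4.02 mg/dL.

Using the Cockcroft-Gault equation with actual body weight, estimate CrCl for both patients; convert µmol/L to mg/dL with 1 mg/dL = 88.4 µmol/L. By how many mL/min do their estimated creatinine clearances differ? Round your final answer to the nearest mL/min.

15 mL/min

Patient 1: SCr = 356 / 88.4 = 4.027 mg/dL
Patient 1: CrCl = (140 − 92) × 69.5 / (72 × 4.027) = 3336.0 / 289.94 ≈ 11.5 mL/min
Patient 2: CrCl = (140 − 74) × 115.5 / (72 × 4.02) = 7623.0 / 289.44 ≈ 26.3 mL/min
|11.5 − 26.3| = 14.8 mL/min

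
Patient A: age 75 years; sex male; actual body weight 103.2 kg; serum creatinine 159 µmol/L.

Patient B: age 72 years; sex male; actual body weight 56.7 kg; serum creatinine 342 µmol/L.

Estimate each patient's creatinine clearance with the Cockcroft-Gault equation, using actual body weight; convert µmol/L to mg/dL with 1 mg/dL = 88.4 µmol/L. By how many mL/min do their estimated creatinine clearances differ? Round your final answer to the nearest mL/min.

Patient A: SCr = 159 / 88.4 = 1.799 mg/dL
Patient A: CrCl = (140 − 75) × 103.2 / (72 × 1.799) = 6708.0 / 129.53 ≈ 51.8 mL/min
Patient B: SCr = 342 / 88.4 = 3.869 mg/dL
Patient B: CrCl = (140 − 72) × 56.7 / (72 × 3.869) = 3855.6 / 278.57 ≈ 13.8 mL/min
|51.8 − 13.8| = 38.0 mL/min

38 mL/min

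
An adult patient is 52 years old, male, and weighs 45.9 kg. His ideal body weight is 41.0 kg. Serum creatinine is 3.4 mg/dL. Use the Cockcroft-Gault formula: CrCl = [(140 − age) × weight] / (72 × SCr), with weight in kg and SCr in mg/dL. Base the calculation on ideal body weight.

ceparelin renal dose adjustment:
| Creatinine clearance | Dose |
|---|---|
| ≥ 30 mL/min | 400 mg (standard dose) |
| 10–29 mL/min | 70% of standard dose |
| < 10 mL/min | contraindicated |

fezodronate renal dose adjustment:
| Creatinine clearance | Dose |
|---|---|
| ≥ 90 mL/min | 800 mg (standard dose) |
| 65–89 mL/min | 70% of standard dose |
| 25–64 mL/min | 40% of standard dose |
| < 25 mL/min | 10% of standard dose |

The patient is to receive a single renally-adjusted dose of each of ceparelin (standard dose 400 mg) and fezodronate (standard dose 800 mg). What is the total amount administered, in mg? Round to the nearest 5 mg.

CrCl = (140 − 52) × 41 / (72 × 3.4) = 3608.0 / 244.80 ≈ 14.7 mL/min
CrCl ≈ 15 mL/min.
ceparelin: 10–29 mL/min → 70% of 400 mg = 280 mg.
fezodronate: < 25 mL/min → 10% of 800 mg = 80 mg.
Total = 280 + 80 = 360 mg.

360 mg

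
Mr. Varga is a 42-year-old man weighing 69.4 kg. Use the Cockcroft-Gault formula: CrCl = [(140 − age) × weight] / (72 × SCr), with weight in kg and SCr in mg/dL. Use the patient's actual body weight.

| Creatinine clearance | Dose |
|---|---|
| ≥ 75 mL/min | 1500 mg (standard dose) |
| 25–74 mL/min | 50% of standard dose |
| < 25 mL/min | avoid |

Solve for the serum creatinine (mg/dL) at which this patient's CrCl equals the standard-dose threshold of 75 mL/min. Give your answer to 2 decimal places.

1.26 mg/dL

Standard dose requires CrCl ≥ 75 mL/min.
Set (140 − 42) × 69.4 / (72 × SCr) = 75
SCr = (140 − 42) × 69.4 / (72 × 75) = 1.259 mg/dL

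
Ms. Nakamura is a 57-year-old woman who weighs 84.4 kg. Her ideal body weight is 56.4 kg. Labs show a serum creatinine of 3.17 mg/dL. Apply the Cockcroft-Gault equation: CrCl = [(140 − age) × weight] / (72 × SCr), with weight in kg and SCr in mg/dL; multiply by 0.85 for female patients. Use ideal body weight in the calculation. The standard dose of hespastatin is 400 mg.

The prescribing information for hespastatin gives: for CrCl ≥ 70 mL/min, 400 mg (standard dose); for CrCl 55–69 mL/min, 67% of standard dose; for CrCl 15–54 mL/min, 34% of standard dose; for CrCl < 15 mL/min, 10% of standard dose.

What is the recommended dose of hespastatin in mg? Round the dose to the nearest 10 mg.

CrCl = (140 − 57) × 56.4 / (72 × 3.17) × 0.85 = 4681.2 / 228.24 × 0.85 ≈ 17.4 mL/min
CrCl ≈ 17 mL/min → bracket 15–54 mL/min.
34% of 400 mg = 136 mg → 140 mg

140 mg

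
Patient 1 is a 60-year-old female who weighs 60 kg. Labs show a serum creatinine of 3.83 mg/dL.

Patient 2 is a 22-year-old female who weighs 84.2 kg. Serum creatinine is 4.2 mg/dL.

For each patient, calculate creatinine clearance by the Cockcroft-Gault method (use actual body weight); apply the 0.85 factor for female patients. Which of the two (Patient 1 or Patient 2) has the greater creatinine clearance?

Patient 2

Patient 1: CrCl = (140 − 60) × 60 / (72 × 3.83) × 0.85 = 4800.0 / 275.76 × 0.85 ≈ 14.8 mL/min
Patient 2: CrCl = (140 − 22) × 84.2 / (72 × 4.2) × 0.85 = 9935.6 / 302.40 × 0.85 ≈ 27.9 mL/min
14.8 vs 27.9 mL/min → Patient 2 is higher.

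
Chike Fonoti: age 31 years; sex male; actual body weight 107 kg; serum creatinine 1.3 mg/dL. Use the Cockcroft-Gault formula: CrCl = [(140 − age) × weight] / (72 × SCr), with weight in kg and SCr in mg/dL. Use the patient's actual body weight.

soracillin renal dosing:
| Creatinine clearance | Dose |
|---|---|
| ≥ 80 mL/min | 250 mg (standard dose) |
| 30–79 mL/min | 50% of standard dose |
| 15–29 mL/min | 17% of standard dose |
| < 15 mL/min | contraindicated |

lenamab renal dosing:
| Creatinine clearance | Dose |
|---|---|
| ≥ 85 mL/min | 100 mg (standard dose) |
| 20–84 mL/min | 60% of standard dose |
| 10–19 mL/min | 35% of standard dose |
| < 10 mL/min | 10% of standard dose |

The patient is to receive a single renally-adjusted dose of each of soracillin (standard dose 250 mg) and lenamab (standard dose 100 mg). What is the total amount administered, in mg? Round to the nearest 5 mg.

350 mg

CrCl = (140 − 31) × 107 / (72 × 1.3) = 11663.0 / 93.60 ≈ 124.6 mL/min
CrCl ≈ 125 mL/min.
soracillin: ≥ 80 mL/min → 100% of 250 mg = 250 mg.
lenamab: ≥ 85 mL/min → 100% of 100 mg = 100 mg.
Total = 250 + 100 = 350 mg.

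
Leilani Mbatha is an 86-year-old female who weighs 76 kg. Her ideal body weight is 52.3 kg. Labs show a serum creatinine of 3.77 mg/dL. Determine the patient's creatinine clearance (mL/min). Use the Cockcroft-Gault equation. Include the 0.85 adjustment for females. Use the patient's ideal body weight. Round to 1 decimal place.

8.8 mL/min

CrCl = (140 − 86) × 52.3 / (72 × 3.77) × 0.85 = 2824.2 / 271.44 × 0.85 ≈ 8.8 mL/min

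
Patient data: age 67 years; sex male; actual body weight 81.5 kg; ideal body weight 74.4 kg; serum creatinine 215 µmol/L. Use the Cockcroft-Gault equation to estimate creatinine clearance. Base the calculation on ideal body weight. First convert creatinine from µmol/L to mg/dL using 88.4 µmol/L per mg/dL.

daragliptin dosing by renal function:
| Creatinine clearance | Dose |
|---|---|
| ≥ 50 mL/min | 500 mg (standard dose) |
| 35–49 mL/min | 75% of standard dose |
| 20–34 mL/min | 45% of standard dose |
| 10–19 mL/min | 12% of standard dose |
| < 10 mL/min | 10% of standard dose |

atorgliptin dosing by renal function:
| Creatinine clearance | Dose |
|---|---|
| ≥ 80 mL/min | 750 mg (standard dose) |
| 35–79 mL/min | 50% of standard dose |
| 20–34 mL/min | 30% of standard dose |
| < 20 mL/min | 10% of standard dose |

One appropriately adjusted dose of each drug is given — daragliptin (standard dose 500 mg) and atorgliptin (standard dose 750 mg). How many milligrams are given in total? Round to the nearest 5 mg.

450 mg

SCr = 215 / 88.4 = 2.432 mg/dL
CrCl = (140 − 67) × 74.4 / (72 × 2.432) = 5431.2 / 175.10 ≈ 31.0 mL/min
CrCl ≈ 31 mL/min.
daragliptin: 20–34 mL/min → 45% of 500 mg = 225 mg.
atorgliptin: 20–34 mL/min → 30% of 750 mg = 225 mg.
Total = 225 + 225 = 450 mg.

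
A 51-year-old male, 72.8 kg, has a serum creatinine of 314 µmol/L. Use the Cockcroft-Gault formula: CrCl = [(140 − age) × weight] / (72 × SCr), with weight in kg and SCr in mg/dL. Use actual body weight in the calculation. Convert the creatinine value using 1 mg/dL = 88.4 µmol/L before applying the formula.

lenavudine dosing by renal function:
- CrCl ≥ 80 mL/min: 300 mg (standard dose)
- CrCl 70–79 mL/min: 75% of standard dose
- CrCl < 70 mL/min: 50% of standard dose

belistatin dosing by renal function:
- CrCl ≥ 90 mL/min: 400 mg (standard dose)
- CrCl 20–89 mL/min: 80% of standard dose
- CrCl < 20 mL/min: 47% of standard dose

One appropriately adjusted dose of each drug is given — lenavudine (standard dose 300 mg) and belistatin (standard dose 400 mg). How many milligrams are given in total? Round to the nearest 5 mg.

SCr = 314 / 88.4 = 3.552 mg/dL
CrCl = (140 − 51) × 72.8 / (72 × 3.552) = 6479.2 / 255.74 ≈ 25.3 mL/min
CrCl ≈ 25 mL/min.
lenavudine: < 70 mL/min → 50% of 300 mg = 150 mg.
belistatin: 20–89 mL/min → 80% of 400 mg = 320 mg.
Total = 150 + 320 = 470 mg.

470 mg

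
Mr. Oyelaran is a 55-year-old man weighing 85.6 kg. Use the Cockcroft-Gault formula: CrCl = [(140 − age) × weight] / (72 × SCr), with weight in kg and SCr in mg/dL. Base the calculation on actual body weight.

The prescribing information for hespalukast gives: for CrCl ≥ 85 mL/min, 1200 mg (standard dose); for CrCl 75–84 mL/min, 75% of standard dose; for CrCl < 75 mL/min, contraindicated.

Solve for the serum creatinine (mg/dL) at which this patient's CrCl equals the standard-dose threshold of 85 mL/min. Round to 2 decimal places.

Standard dose requires CrCl ≥ 85 mL/min.
Set (140 − 55) × 85.6 / (72 × SCr) = 85
SCr = (140 − 55) × 85.6 / (72 × 85) = 1.189 mg/dL

1.19 mg/dL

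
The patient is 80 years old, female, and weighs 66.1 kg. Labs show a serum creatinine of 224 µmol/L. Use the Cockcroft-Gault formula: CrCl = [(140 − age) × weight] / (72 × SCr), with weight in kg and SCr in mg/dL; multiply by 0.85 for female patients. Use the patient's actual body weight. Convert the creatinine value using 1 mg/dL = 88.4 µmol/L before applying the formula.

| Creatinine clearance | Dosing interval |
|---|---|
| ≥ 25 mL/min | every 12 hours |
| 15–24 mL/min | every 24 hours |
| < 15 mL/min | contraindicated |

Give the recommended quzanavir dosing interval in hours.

SCr = 224 / 88.4 = 2.534 mg/dL
CrCl = (140 − 80) × 66.1 / (72 × 2.534) × 0.85 = 3966.0 / 182.45 × 0.85 ≈ 18.5 mL/min
CrCl ≈ 18 mL/min → bracket 15–24 mL/min → every 24 hours.

every 24 hours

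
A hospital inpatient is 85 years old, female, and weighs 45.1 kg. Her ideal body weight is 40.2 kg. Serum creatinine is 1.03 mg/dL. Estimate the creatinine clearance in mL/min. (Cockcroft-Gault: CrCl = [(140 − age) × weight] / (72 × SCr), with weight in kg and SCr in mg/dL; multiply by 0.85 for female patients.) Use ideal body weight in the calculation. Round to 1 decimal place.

25.3 mL/min

CrCl = (140 − 85) × 40.2 / (72 × 1.03) × 0.85 = 2211.0 / 74.16 × 0.85 ≈ 25.3 mL/min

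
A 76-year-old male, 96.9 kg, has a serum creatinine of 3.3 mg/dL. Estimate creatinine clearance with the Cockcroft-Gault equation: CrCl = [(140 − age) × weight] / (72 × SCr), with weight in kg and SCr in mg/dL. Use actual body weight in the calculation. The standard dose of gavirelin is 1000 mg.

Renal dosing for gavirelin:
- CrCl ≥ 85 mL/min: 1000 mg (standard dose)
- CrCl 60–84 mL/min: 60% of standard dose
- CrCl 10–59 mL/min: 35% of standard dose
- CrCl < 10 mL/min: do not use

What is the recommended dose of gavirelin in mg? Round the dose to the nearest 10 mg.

350 mg

CrCl = (140 − 76) × 96.9 / (72 × 3.3) = 6201.6 / 237.60 ≈ 26.1 mL/min
CrCl ≈ 26 mL/min → bracket 10–59 mL/min.
35% of 1000 mg = 350 mg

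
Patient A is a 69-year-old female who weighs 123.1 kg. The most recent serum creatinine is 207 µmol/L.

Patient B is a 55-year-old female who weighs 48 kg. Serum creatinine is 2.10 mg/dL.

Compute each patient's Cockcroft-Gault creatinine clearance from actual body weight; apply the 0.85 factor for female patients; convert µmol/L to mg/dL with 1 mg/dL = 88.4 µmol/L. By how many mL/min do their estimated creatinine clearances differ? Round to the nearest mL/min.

Patient A: SCr = 207 / 88.4 = 2.342 mg/dL
Patient A: CrCl = (140 − 69) × 123.1 / (72 × 2.342) × 0.85 = 8740.1 / 168.62 × 0.85 ≈ 44.1 mL/min
Patient B: CrCl = (140 − 55) × 48 / (72 × 2.1) × 0.85 = 4080.0 / 151.20 × 0.85 ≈ 22.9 mL/min
|44.1 − 22.9| = 21.2 mL/min

21 mL/min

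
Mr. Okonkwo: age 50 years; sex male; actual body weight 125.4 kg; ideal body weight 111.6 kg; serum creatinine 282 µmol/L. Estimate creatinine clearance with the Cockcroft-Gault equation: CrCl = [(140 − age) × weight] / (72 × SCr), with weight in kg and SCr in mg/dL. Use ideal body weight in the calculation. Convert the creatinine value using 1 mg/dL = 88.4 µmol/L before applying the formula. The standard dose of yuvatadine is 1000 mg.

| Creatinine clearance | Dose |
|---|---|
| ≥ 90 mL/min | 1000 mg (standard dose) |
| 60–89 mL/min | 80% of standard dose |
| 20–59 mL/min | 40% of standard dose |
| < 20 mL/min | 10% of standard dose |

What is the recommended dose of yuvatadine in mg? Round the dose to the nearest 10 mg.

SCr = 282 / 88.4 = 3.19 mg/dL
CrCl = (140 − 50) × 111.6 / (72 × 3.19) = 10044.0 / 229.68 ≈ 43.7 mL/min
CrCl ≈ 44 mL/min → bracket 20–59 mL/min.
40% of 1000 mg = 400 mg

400 mg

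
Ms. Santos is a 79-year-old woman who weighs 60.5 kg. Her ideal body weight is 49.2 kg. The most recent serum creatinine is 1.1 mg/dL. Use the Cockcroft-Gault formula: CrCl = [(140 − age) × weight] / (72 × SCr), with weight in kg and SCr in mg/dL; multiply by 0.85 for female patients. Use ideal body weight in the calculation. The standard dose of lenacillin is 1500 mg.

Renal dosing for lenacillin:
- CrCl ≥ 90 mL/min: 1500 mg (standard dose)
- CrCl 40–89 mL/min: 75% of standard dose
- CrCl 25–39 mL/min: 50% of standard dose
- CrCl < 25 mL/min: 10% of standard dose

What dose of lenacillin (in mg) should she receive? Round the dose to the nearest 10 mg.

750 mg

CrCl = (140 − 79) × 49.2 / (72 × 1.1) × 0.85 = 3001.2 / 79.20 × 0.85 ≈ 32.2 mL/min
CrCl ≈ 32 mL/min → bracket 25–39 mL/min.
50% of 1500 mg = 750 mg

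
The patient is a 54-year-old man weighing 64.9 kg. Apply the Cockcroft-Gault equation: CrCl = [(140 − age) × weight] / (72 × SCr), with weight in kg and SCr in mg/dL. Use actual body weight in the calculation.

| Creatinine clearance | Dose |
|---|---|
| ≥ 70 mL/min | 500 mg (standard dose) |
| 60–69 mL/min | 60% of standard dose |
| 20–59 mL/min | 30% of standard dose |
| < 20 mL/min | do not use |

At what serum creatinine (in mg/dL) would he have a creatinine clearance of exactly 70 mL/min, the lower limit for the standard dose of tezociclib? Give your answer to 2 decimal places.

1.11 mg/dL

Standard dose requires CrCl ≥ 70 mL/min.
Set (140 − 54) × 64.9 / (72 × SCr) = 70
SCr = (140 − 54) × 64.9 / (72 × 70) = 1.107 mg/dL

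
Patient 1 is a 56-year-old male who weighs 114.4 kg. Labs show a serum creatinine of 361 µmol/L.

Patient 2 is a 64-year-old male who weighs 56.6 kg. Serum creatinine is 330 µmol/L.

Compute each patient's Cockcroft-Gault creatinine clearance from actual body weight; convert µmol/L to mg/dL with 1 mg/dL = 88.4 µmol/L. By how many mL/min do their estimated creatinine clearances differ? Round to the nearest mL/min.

Patient 1: SCr = 361 / 88.4 = 4.084 mg/dL
Patient 1: CrCl = (140 − 56) × 114.4 / (72 × 4.084) = 9609.6 / 294.05 ≈ 32.7 mL/min
Patient 2: SCr = 330 / 88.4 = 3.733 mg/dL
Patient 2: CrCl = (140 − 64) × 56.6 / (72 × 3.733) = 4301.6 / 268.78 ≈ 16.0 mL/min
|32.7 − 16.0| = 16.7 mL/min

17 mL/min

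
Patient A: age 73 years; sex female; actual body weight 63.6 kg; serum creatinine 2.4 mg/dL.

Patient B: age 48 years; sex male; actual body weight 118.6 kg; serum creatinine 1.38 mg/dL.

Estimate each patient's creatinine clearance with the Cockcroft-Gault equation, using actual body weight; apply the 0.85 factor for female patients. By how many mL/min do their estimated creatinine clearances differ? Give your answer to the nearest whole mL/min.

89 mL/min

Patient A: CrCl = (140 − 73) × 63.6 / (72 × 2.4) × 0.85 = 4261.2 / 172.80 × 0.85 ≈ 21.0 mL/min
Patient B: CrCl = (140 − 48) × 118.6 / (72 × 1.38) = 10911.2 / 99.36 ≈ 109.8 mL/min
|21.0 − 109.8| = 88.8 mL/min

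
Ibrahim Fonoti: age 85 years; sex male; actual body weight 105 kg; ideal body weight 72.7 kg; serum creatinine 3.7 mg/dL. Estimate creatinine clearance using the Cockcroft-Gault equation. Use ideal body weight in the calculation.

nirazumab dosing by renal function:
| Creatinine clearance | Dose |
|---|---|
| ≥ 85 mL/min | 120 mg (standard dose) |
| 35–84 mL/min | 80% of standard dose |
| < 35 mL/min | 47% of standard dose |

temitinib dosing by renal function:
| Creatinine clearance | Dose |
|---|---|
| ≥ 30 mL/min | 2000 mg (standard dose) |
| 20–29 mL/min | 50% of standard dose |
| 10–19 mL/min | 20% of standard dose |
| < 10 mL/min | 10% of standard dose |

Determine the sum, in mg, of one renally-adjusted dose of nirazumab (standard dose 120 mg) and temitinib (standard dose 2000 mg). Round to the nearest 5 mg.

CrCl = (140 − 85) × 72.7 / (72 × 3.7) = 3998.5 / 266.40 ≈ 15.0 mL/min
CrCl ≈ 15 mL/min.
nirazumab: < 35 mL/min → 47% of 120 mg = 56.4 mg.
temitinib: 10–19 mL/min → 20% of 2000 mg = 400 mg.
Total = 56.4 + 400 = 456.4 mg.

455 mg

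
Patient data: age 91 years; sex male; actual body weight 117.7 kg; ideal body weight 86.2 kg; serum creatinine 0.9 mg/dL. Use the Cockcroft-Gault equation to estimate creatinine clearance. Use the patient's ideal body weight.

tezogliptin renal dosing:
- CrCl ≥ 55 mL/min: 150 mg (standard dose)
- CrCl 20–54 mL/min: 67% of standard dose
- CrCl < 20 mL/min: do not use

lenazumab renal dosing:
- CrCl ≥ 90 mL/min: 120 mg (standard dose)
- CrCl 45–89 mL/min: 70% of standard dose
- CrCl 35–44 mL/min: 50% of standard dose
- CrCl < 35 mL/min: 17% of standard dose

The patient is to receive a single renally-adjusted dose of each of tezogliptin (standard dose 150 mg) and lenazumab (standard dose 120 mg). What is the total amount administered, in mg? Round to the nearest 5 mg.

CrCl = (140 − 91) × 86.2 / (72 × 0.9) = 4223.8 / 64.80 ≈ 65.2 mL/min
CrCl ≈ 65 mL/min.
tezogliptin: ≥ 55 mL/min → 100% of 150 mg = 150 mg.
lenazumab: 45–89 mL/min → 70% of 120 mg = 84 mg.
Total = 150 + 84 = 234 mg.

235 mg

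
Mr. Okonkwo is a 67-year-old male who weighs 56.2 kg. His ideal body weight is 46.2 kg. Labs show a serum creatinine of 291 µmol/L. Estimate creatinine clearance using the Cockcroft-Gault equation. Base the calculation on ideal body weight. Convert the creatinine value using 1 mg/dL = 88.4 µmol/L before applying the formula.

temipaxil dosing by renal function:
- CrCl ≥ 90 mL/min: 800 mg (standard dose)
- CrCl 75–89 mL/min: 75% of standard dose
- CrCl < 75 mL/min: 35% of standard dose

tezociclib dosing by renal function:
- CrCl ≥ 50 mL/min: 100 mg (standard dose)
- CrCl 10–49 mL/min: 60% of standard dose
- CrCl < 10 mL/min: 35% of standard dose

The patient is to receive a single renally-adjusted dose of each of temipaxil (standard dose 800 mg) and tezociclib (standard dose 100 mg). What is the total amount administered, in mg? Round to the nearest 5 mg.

340 mg

SCr = 291 / 88.4 = 3.292 mg/dL
CrCl = (140 − 67) × 46.2 / (72 × 3.292) = 3372.6 / 237.02 ≈ 14.2 mL/min
CrCl ≈ 14 mL/min.
temipaxil: < 75 mL/min → 35% of 800 mg = 280 mg.
tezociclib: 10–49 mL/min → 60% of 100 mg = 60 mg.
Total = 280 + 60 = 340 mg.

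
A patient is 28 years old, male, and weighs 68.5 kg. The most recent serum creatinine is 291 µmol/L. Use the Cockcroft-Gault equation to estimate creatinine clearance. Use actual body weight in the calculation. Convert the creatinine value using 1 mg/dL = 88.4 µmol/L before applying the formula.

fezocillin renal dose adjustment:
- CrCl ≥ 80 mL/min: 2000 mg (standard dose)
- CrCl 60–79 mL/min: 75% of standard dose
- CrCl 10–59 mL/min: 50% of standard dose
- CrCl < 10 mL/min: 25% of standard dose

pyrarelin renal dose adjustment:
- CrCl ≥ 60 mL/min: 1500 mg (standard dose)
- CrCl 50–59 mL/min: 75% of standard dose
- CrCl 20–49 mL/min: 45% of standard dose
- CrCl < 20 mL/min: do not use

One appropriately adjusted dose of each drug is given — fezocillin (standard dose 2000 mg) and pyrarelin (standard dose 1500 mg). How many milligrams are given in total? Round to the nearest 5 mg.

1675 mg

SCr = 291 / 88.4 = 3.292 mg/dL
CrCl = (140 − 28) × 68.5 / (72 × 3.292) = 7672.0 / 237.02 ≈ 32.4 mL/min
CrCl ≈ 32 mL/min.
fezocillin: 10–59 mL/min → 50% of 2000 mg = 1000 mg.
pyrarelin: 20–49 mL/min → 45% of 1500 mg = 675 mg.
Total = 1000 + 675 = 1675 mg.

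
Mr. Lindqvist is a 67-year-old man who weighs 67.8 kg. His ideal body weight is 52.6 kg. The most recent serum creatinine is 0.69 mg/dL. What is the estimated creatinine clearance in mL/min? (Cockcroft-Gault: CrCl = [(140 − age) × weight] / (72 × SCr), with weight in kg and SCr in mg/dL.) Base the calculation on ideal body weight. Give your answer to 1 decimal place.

77.3 mL/min

CrCl = (140 − 67) × 52.6 / (72 × 0.69) = 3839.8 / 49.68 ≈ 77.3 mL/min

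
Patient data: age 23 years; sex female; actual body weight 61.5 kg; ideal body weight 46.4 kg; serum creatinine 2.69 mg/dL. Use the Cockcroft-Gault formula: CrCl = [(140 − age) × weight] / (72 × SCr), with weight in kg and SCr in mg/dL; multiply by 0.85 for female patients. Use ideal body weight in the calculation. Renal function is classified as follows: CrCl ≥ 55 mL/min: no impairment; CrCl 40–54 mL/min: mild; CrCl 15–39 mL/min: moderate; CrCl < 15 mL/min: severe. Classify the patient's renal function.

moderate

CrCl = (140 − 23) × 46.4 / (72 × 2.69) × 0.85 = 5428.8 / 193.68 × 0.85 ≈ 23.8 mL/min
24 mL/min falls in the 'moderate' range.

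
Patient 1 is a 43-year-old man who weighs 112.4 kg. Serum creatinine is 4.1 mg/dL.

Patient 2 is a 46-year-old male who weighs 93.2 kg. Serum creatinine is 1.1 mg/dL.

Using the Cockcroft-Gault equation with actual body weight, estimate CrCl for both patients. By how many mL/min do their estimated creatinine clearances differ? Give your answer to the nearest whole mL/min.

74 mL/min

Patient 1: CrCl = (140 − 43) × 112.4 / (72 × 4.1) = 10902.8 / 295.20 ≈ 36.9 mL/min
Patient 2: CrCl = (140 − 46) × 93.2 / (72 × 1.1) = 8760.8 / 79.20 ≈ 110.6 mL/min
|36.9 − 110.6| = 73.7 mL/min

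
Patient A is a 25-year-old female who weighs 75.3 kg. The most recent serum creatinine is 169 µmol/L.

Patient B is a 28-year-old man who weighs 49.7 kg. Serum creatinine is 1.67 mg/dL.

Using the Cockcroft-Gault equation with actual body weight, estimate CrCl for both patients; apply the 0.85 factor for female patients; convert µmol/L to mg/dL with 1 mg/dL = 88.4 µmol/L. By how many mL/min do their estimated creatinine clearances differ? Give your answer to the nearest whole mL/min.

7 mL/min

Patient A: SCr = 169 / 88.4 = 1.912 mg/dL
Patient A: CrCl = (140 − 25) × 75.3 / (72 × 1.912) × 0.85 = 8659.5 / 137.66 × 0.85 ≈ 53.5 mL/min
Patient B: CrCl = (140 − 28) × 49.7 / (72 × 1.67) = 5566.4 / 120.24 ≈ 46.3 mL/min
|53.5 − 46.3| = 7.2 mL/min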